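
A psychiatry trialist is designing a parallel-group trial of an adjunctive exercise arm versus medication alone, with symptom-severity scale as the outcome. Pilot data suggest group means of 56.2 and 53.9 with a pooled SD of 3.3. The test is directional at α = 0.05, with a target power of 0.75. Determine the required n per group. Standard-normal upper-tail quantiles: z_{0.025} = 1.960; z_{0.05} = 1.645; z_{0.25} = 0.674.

Cohen's d = |M₁ − M₂| / SD_pooled = |56.2 − 53.9| / 3.3 = 2.3 / 3.3 = 0.697.
For two independent groups with equal n: n = 2·((z_{α} + z_β) / d)².
z_{α} + z_β = 1.645 + 0.674 = 2.319.
n = 2 × (2.319 / 0.697)² = 2 × 3.327² = 2 × 11.07 = 22.1.
Round up to the next whole participant.

n = 23 per group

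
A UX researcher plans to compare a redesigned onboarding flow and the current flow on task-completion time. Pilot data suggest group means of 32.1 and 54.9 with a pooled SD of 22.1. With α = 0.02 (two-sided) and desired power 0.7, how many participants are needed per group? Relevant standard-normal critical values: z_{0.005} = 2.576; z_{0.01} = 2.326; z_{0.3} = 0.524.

n = 16 per group

Cohen's d = |M₁ − M₂| / SD_pooled = |32.1 − 54.9| / 22.1 = 22.8 / 22.1 = 1.032.
For two independent groups with equal n: n = 2·((z_{α/2} + z_β) / d)².
z_{α/2} + z_β = 2.326 + 0.524 = 2.850.
n = 2 × (2.850 / 1.032)² = 2 × 2.762² = 2 × 7.63 = 15.3.
Round up to the next whole participant.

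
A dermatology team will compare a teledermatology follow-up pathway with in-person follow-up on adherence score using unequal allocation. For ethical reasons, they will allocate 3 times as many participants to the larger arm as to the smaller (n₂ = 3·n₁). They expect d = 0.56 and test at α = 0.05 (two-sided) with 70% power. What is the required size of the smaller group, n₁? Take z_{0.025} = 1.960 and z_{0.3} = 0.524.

n₁ = 27

With allocation ratio k = n₂/n₁ = 3, Var(x̄₁−x̄₂) = σ²(1/n₁ + 1/(k·n₁)) = σ²·(k+1)/(k·n₁).
So n₁ = (1 + 1/k)·((z_{α/2} + z_β)/d)² = 1.333 × (2.484/0.56)².
n₁ = 1.333 × 19.68 = 26.2.
Round up: n₁ = 27, giving n₂ = 3 × 27 = 81.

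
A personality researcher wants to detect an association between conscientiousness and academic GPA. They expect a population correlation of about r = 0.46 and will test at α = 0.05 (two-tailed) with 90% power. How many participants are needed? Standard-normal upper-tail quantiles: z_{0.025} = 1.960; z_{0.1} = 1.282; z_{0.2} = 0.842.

n = 46

Fisher's z: C = ½·ln((1+r)/(1−r)) = ½·ln(2.7037) = 0.4973.
n = ((z_{α/2} + z_β)/C)² + 3.
(1.960 + 1.282) / 0.4973 = 3.242 / 0.4973 = 6.519.
n = 6.519² + 3 = 42.50 + 3 = 45.5.
Round up.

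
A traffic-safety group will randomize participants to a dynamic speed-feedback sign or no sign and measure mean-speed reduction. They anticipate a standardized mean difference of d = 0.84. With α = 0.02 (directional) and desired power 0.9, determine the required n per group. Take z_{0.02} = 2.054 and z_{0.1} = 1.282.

For two independent groups with equal n: n = 2·((z_{α} + z_β) / d)².
z_{α} + z_β = 2.054 + 1.282 = 3.336.
n = 2 × (3.336 / 0.84)² = 2 × 3.971² = 2 × 15.77 = 31.5.
Round up to the next whole participant.

n = 32 per group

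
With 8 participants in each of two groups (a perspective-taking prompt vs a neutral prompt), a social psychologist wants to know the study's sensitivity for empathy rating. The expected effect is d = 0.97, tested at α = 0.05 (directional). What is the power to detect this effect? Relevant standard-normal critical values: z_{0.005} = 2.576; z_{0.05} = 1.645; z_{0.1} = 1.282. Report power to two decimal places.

For two equal groups, power = Φ(d·√(n/2) − z_{α}).
d·√(n/2) = 0.97 × √(8/2) = 0.97 × 2.000 = 1.940.
z_β = 1.940 − 1.645 = 0.295.
Power = Φ(0.295) = 0.616.

power ≈ 0.62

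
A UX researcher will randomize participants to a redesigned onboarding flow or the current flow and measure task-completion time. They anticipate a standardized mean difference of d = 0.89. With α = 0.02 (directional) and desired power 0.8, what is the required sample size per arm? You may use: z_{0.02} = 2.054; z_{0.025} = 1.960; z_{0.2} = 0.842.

n = 22 per group

For two independent groups with equal n: n = 2·((z_{α} + z_β) / d)².
z_{α} + z_β = 2.054 + 0.842 = 2.896.
n = 2 × (2.896 / 0.89)² = 2 × 3.254² = 2 × 10.59 = 21.2.
Round up to the next whole participant.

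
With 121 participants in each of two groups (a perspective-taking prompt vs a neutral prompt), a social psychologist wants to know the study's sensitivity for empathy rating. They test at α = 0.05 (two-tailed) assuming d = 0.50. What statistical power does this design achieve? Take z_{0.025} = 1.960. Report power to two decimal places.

power ≈ 0.97

For two equal groups, power = Φ(d·√(n/2) − z_{α/2}).
d·√(n/2) = 0.50 × √(121/2) = 0.50 × 7.778 = 3.889.
z_β = 3.889 − 1.960 = 1.929.
Power = Φ(1.929) = 0.973.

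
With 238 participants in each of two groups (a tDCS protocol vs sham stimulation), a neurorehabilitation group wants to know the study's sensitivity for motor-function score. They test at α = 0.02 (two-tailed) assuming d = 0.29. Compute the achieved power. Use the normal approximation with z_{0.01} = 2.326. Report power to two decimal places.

For two equal groups, power = Φ(d·√(n/2) − z_{α/2}).
d·√(n/2) = 0.29 × √(238/2) = 0.29 × 10.909 = 3.164.
z_β = 3.164 − 2.326 = 0.838.
Power = Φ(0.838) = 0.799.

power ≈ 0.80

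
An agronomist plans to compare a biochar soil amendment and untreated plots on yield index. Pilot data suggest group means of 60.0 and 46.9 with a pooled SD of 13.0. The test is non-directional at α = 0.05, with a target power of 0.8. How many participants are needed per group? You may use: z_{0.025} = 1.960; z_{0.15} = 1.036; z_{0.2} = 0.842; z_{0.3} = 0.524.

Cohen's d = |M₁ − M₂| / SD_pooled = |60.0 − 46.9| / 13.0 = 13.1 / 13.0 = 1.008.
For two independent groups with equal n: n = 2·((z_{α/2} + z_β) / d)².
z_{α/2} + z_β = 1.960 + 0.842 = 2.802.
n = 2 × (2.802 / 1.008)² = 2 × 2.780² = 2 × 7.73 = 15.5.
Round up to the next whole participant.

n = 16 per group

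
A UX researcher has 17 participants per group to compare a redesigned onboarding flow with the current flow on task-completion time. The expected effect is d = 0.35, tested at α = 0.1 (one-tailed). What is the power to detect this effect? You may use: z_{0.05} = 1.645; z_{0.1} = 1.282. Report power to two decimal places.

For two equal groups, power = Φ(d·√(n/2) − z_{α}).
d·√(n/2) = 0.35 × √(17/2) = 0.35 × 2.915 = 1.020.
z_β = 1.020 − 1.282 = -0.262.
Power = Φ(-0.262) = 0.397.

power ≈ 0.40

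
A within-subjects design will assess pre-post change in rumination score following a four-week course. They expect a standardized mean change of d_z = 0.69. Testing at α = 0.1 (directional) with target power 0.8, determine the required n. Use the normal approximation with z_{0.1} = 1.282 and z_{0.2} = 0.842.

For a paired (one-sample on differences) test: n = ((z_{α} + z_β) / d)².
z_{α} + z_β = 1.282 + 0.842 = 2.124.
n = (2.124 / 0.69)² = 3.078² = 9.48.
Round up.

n = 10 pairs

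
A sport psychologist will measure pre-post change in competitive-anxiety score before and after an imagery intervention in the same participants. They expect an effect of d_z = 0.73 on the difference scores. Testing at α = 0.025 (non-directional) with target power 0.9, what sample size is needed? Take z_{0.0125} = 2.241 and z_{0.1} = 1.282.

n = 24 pairs

For a paired (one-sample on differences) test: n = ((z_{α/2} + z_β) / d)².
z_{α/2} + z_β = 2.241 + 1.282 = 3.523.
n = (3.523 / 0.73)² = 4.826² = 23.29.
Round up.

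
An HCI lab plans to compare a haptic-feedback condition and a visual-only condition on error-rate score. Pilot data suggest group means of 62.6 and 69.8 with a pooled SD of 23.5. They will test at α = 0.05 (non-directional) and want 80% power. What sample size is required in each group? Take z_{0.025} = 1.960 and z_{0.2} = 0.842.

Cohen's d = |M₁ − M₂| / SD_pooled = |62.6 − 69.8| / 23.5 = 7.2 / 23.5 = 0.306.
For two independent groups with equal n: n = 2·((z_{α/2} + z_β) / d)².
z_{α/2} + z_β = 1.960 + 0.842 = 2.802.
n = 2 × (2.802 / 0.306)² = 2 × 9.157² = 2 × 83.85 = 167.7.
Round up to the next whole participant.

n = 168 per group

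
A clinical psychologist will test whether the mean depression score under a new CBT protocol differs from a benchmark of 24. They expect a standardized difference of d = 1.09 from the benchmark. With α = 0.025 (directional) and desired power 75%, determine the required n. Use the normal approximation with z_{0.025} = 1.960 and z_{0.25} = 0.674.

n = 6

For a one-sample test: n = ((z_{α} + z_β) / d)².
z_{α} + z_β = 1.960 + 0.674 = 2.634.
n = (2.634 / 1.09)² = 2.417² = 5.84.
Round up.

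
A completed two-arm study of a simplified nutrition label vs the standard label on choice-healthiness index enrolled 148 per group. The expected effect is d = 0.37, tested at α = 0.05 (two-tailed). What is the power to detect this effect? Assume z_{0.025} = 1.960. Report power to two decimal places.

For two equal groups, power = Φ(d·√(n/2) − z_{α/2}).
d·√(n/2) = 0.37 × √(148/2) = 0.37 × 8.602 = 3.183.
z_β = 3.183 − 1.960 = 1.223.
Power = Φ(1.223) = 0.889.

power ≈ 0.89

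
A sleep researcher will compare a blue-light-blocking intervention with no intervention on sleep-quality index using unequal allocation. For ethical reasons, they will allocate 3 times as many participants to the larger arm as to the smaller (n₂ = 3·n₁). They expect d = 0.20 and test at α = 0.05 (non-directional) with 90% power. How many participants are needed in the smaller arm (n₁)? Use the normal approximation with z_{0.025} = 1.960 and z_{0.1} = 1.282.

With allocation ratio k = n₂/n₁ = 3, Var(x̄₁−x̄₂) = σ²(1/n₁ + 1/(k·n₁)) = σ²·(k+1)/(k·n₁).
So n₁ = (1 + 1/k)·((z_{α/2} + z_β)/d)² = 1.333 × (3.242/0.20)².
n₁ = 1.333 × 262.76 = 350.4.
Round up: n₁ = 351, giving n₂ = 3 × 351 = 1053.

n₁ = 351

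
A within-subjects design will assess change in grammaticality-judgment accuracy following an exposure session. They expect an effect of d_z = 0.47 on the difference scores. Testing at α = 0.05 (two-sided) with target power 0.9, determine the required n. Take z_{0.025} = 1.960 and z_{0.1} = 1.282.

n = 48 pairs

For a paired (one-sample on differences) test: n = ((z_{α/2} + z_β) / d)².
z_{α/2} + z_β = 1.960 + 1.282 = 3.242.
n = (3.242 / 0.47)² = 6.898² = 47.58.
Round up.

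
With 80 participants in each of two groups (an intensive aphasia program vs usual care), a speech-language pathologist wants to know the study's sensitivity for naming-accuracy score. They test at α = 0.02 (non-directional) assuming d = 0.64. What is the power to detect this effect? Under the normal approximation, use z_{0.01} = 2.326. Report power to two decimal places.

For two equal groups, power = Φ(d·√(n/2) − z_{α/2}).
d·√(n/2) = 0.64 × √(80/2) = 0.64 × 6.325 = 4.048.
z_β = 4.048 − 2.326 = 1.722.
Power = Φ(1.722) = 0.957.

power ≈ 0.96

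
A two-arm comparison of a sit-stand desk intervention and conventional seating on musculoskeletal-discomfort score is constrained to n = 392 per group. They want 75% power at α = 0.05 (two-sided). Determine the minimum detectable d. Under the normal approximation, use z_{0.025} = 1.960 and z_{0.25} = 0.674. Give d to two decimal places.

d_min ≈ 0.19

For two independent groups of n = 392 each: d_min = (z_{α/2} + z_β)·√(2/n).
z-sum = 1.960 + 0.674 = 2.634.
d_min = 2.634 × √(2/392) = 2.634 × 0.0714 = 0.188.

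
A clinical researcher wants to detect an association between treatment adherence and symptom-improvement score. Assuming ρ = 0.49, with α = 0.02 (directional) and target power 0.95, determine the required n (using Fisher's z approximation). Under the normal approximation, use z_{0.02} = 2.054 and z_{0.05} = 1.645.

Fisher's z: C = ½·ln((1+r)/(1−r)) = ½·ln(2.9216) = 0.5361.
n = ((z_{α} + z_β)/C)² + 3.
(2.054 + 1.645) / 0.5361 = 3.699 / 0.5361 = 6.900.
n = 6.900² + 3 = 47.61 + 3 = 50.6.
Round up.

n = 51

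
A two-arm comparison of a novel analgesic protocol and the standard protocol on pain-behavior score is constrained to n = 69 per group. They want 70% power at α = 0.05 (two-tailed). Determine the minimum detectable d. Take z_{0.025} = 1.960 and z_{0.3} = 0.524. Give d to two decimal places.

For two independent groups of n = 69 each: d_min = (z_{α/2} + z_β)·√(2/n).
z-sum = 1.960 + 0.524 = 2.484.
d_min = 2.484 × √(2/69) = 2.484 × 0.1703 = 0.423.

d_min ≈ 0.42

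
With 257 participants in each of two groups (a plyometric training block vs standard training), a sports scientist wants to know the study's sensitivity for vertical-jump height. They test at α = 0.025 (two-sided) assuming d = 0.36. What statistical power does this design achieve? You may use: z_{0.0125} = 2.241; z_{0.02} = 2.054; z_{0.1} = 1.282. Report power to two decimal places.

power ≈ 0.97

For two equal groups, power = Φ(d·√(n/2) − z_{α/2}).
d·√(n/2) = 0.36 × √(257/2) = 0.36 × 11.336 = 4.081.
z_β = 4.081 − 2.241 = 1.840.
Power = Φ(1.840) = 0.967.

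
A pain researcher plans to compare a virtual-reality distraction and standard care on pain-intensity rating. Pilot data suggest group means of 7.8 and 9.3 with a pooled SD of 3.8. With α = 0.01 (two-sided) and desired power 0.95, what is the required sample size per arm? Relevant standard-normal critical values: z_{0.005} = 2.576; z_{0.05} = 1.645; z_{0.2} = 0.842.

n = 229 per group

Cohen's d = |M₁ − M₂| / SD_pooled = |7.8 − 9.3| / 3.8 = 1.5 / 3.8 = 0.395.
For two independent groups with equal n: n = 2·((z_{α/2} + z_β) / d)².
z_{α/2} + z_β = 2.576 + 1.645 = 4.221.
n = 2 × (4.221 / 0.395)² = 2 × 10.686² = 2 × 114.19 = 228.4.
Round up to the next whole participant.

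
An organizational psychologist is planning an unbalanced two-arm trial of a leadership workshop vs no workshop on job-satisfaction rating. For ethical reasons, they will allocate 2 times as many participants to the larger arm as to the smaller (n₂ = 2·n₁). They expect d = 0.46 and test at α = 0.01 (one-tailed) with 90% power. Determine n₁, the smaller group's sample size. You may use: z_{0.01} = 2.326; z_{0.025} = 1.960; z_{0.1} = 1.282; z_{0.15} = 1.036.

n₁ = 93

With allocation ratio k = n₂/n₁ = 2, Var(x̄₁−x̄₂) = σ²(1/n₁ + 1/(k·n₁)) = σ²·(k+1)/(k·n₁).
So n₁ = (1 + 1/k)·((z_{α} + z_β)/d)² = 1.500 × (3.608/0.46)².
n₁ = 1.500 × 61.52 = 92.3.
Round up: n₁ = 93, giving n₂ = 2 × 93 = 186.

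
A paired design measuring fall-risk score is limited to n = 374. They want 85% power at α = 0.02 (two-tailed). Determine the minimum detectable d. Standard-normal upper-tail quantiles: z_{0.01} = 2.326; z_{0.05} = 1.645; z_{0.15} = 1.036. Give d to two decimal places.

d_min ≈ 0.17

For a single sample (or paired design) of n = 374: d_min = (z_{α/2} + z_β)/√n.
z-sum = 2.326 + 1.036 = 3.362.
d_min = 3.362 / √374 = 3.362 / 19.339 = 0.174.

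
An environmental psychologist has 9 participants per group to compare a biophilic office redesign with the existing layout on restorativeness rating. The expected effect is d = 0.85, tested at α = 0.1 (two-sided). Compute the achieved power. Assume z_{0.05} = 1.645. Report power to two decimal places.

power ≈ 0.56

For two equal groups, power = Φ(d·√(n/2) − z_{α/2}).
d·√(n/2) = 0.85 × √(9/2) = 0.85 × 2.121 = 1.803.
z_β = 1.803 − 1.645 = 0.158.
Power = Φ(0.158) = 0.563.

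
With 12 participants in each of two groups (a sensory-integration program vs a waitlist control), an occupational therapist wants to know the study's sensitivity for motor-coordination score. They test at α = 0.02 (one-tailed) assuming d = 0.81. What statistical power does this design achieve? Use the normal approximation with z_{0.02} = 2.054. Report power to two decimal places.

power ≈ 0.47

For two equal groups, power = Φ(d·√(n/2) − z_{α}).
d·√(n/2) = 0.81 × √(12/2) = 0.81 × 2.449 = 1.984.
z_β = 1.984 − 2.054 = -0.070.
Power = Φ(-0.070) = 0.472.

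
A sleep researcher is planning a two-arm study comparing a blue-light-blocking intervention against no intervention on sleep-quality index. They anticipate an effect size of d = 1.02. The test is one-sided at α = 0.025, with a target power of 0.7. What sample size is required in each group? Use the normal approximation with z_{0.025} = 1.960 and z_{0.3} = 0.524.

For two independent groups with equal n: n = 2·((z_{α} + z_β) / d)².
z_{α} + z_β = 1.960 + 0.524 = 2.484.
n = 2 × (2.484 / 1.02)² = 2 × 2.435² = 2 × 5.93 = 11.9.
Round up to the next whole participant.

n = 12 per group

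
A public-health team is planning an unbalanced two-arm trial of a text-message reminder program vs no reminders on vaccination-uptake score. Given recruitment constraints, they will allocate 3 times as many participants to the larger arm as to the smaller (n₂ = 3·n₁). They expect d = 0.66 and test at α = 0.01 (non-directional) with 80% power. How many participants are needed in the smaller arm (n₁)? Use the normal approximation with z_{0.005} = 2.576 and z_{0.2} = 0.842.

n₁ = 36

With allocation ratio k = n₂/n₁ = 3, Var(x̄₁−x̄₂) = σ²(1/n₁ + 1/(k·n₁)) = σ²·(k+1)/(k·n₁).
So n₁ = (1 + 1/k)·((z_{α/2} + z_β)/d)² = 1.333 × (3.418/0.66)².
n₁ = 1.333 × 26.82 = 35.8.
Round up: n₁ = 36, giving n₂ = 3 × 36 = 108.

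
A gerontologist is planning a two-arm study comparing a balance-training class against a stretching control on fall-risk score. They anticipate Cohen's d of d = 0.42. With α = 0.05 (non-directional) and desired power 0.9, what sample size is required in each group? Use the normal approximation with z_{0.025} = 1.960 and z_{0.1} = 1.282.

For two independent groups with equal n: n = 2·((z_{α/2} + z_β) / d)².
z_{α/2} + z_β = 1.960 + 1.282 = 3.242.
n = 2 × (3.242 / 0.42)² = 2 × 7.719² = 2 × 59.58 = 119.2.
Round up to the next whole participant.

n = 120 per group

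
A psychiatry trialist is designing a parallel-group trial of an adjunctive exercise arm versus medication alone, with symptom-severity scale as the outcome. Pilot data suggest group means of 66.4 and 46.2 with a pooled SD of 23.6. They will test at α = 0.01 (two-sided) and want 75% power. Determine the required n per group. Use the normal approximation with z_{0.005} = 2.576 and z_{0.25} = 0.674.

n = 29 per group

Cohen's d = |M₁ − M₂| / SD_pooled = |66.4 − 46.2| / 23.6 = 20.2 / 23.6 = 0.856.
For two independent groups with equal n: n = 2·((z_{α/2} + z_β) / d)².
z_{α/2} + z_β = 2.576 + 0.674 = 3.250.
n = 2 × (3.250 / 0.856)² = 2 × 3.797² = 2 × 14.42 = 28.8.
Round up to the next whole participant.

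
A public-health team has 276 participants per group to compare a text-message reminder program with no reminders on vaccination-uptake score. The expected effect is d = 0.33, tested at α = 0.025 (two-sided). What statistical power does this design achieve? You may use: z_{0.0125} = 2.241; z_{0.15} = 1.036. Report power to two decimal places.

power ≈ 0.95

For two equal groups, power = Φ(d·√(n/2) − z_{α/2}).
d·√(n/2) = 0.33 × √(276/2) = 0.33 × 11.747 = 3.877.
z_β = 3.877 − 2.241 = 1.636.
Power = Φ(1.636) = 0.949.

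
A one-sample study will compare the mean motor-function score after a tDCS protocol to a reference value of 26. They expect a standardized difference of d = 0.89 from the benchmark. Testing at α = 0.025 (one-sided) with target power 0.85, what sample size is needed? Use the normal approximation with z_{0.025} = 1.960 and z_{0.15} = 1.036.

For a one-sample test: n = ((z_{α} + z_β) / d)².
z_{α} + z_β = 1.960 + 1.036 = 2.996.
n = (2.996 / 0.89)² = 3.366² = 11.33.
Round up.

n = 12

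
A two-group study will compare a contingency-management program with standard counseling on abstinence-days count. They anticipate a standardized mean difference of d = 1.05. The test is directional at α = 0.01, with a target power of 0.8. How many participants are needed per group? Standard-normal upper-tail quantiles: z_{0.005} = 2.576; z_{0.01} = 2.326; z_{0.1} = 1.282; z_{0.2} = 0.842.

n = 19 per group

For two independent groups with equal n: n = 2·((z_{α} + z_β) / d)².
z_{α} + z_β = 2.326 + 0.842 = 3.168.
n = 2 × (3.168 / 1.05)² = 2 × 3.017² = 2 × 9.10 = 18.2.
Round up to the next whole participant.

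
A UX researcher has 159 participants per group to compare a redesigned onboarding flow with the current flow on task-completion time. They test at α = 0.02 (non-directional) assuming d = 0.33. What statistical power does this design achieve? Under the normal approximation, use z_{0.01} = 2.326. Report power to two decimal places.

For two equal groups, power = Φ(d·√(n/2) − z_{α/2}).
d·√(n/2) = 0.33 × √(159/2) = 0.33 × 8.916 = 2.942.
z_β = 2.942 − 2.326 = 0.616.
Power = Φ(0.616) = 0.731.

power ≈ 0.73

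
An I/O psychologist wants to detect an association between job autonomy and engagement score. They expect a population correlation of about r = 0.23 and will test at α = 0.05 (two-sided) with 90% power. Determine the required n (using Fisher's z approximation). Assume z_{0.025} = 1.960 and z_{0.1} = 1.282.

Fisher's z: C = ½·ln((1+r)/(1−r)) = ½·ln(1.5974) = 0.2342.
n = ((z_{α/2} + z_β)/C)² + 3.
(1.960 + 1.282) / 0.2342 = 3.242 / 0.2342 = 13.843.
n = 13.843² + 3 = 191.63 + 3 = 194.6.
Round up.

n = 195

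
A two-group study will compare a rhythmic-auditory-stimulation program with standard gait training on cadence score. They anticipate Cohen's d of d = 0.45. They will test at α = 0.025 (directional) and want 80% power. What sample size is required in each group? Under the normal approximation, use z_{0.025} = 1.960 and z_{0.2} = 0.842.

n = 78 per group

For two independent groups with equal n: n = 2·((z_{α} + z_β) / d)².
z_{α} + z_β = 1.960 + 0.842 = 2.802.
n = 2 × (2.802 / 0.45)² = 2 × 6.227² = 2 × 38.77 = 77.5.
Round up to the next whole participant.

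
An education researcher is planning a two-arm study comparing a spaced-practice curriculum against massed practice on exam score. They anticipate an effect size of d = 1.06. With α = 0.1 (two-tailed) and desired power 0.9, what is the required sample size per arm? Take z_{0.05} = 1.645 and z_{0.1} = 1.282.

For two independent groups with equal n: n = 2·((z_{α/2} + z_β) / d)².
z_{α/2} + z_β = 1.645 + 1.282 = 2.927.
n = 2 × (2.927 / 1.06)² = 2 × 2.761² = 2 × 7.62 = 15.2.
Round up to the next whole participant.

n = 16 per group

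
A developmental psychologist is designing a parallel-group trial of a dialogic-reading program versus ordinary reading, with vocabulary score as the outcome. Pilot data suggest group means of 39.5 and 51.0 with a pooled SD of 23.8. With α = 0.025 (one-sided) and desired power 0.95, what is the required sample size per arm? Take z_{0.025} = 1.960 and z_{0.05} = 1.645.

Cohen's d = |M₁ − M₂| / SD_pooled = |39.5 − 51.0| / 23.8 = 11.5 / 23.8 = 0.483.
For two independent groups with equal n: n = 2·((z_{α} + z_β) / d)².
z_{α} + z_β = 1.960 + 1.645 = 3.605.
n = 2 × (3.605 / 0.483)² = 2 × 7.464² = 2 × 55.71 = 111.4.
Round up to the next whole participant.

n = 112 per group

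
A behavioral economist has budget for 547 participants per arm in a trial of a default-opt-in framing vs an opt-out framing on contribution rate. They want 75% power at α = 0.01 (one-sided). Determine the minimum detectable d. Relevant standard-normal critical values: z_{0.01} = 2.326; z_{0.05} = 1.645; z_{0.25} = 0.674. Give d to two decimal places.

For two independent groups of n = 547 each: d_min = (z_{α} + z_β)·√(2/n).
z-sum = 2.326 + 0.674 = 3.000.
d_min = 3.000 × √(2/547) = 3.000 × 0.0605 = 0.181.

d_min ≈ 0.18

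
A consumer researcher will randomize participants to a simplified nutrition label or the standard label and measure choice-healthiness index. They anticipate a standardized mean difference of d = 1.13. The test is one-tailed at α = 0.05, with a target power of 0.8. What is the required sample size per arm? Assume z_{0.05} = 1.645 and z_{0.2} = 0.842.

For two independent groups with equal n: n = 2·((z_{α} + z_β) / d)².
z_{α} + z_β = 1.645 + 0.842 = 2.487.
n = 2 × (2.487 / 1.13)² = 2 × 2.201² = 2 × 4.84 = 9.7.
Round up to the next whole participant.

n = 10 per group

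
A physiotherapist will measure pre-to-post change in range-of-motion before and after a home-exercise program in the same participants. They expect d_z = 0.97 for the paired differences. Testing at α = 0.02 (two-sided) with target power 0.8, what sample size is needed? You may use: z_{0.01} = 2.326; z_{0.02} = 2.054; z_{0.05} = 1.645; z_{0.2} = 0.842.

n = 11 pairs

For a paired (one-sample on differences) test: n = ((z_{α/2} + z_β) / d)².
z_{α/2} + z_β = 2.326 + 0.842 = 3.168.
n = (3.168 / 0.97)² = 3.266² = 10.67.
Round up.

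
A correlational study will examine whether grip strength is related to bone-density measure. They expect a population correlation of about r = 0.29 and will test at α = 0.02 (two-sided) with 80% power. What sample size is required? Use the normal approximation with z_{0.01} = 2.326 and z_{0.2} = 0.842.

n = 116

Fisher's z: C = ½·ln((1+r)/(1−r)) = ½·ln(1.8169) = 0.2986.
n = ((z_{α/2} + z_β)/C)² + 3.
(2.326 + 0.842) / 0.2986 = 3.168 / 0.2986 = 10.610.
n = 10.610² + 3 = 112.56 + 3 = 115.6.
Round up.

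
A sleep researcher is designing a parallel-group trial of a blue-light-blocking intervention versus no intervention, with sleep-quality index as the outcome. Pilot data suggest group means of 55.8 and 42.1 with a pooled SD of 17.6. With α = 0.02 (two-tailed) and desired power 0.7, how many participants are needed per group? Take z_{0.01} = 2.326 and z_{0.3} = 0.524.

n = 27 per group

Cohen's d = |M₁ − M₂| / SD_pooled = |55.8 − 42.1| / 17.6 = 13.7 / 17.6 = 0.778.
For two independent groups with equal n: n = 2·((z_{α/2} + z_β) / d)².
z_{α/2} + z_β = 2.326 + 0.524 = 2.850.
n = 2 × (2.850 / 0.778)² = 2 × 3.663² = 2 × 13.42 = 26.8.
Round up to the next whole participant.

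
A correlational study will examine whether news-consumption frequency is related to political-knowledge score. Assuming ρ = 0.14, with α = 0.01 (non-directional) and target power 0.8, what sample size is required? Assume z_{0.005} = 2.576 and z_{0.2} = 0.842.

Fisher's z: C = ½·ln((1+r)/(1−r)) = ½·ln(1.3256) = 0.1409.
n = ((z_{α/2} + z_β)/C)² + 3.
(2.576 + 0.842) / 0.1409 = 3.418 / 0.1409 = 24.258.
n = 24.258² + 3 = 588.47 + 3 = 591.5.
Round up.

n = 592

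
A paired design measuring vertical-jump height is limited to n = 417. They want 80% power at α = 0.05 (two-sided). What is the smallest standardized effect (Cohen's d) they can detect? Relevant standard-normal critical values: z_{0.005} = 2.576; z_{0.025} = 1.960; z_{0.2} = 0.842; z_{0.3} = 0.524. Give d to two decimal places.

d_min ≈ 0.14

For a single sample (or paired design) of n = 417: d_min = (z_{α/2} + z_β)/√n.
z-sum = 1.960 + 0.842 = 2.802.
d_min = 2.802 / √417 = 2.802 / 20.421 = 0.137.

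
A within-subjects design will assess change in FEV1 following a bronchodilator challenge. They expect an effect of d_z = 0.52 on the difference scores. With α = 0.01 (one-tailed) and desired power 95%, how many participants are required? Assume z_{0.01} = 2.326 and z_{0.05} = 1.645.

n = 59 pairs

For a paired (one-sample on differences) test: n = ((z_{α} + z_β) / d)².
z_{α} + z_β = 2.326 + 1.645 = 3.971.
n = (3.971 / 0.52)² = 7.637² = 58.32.
Round up.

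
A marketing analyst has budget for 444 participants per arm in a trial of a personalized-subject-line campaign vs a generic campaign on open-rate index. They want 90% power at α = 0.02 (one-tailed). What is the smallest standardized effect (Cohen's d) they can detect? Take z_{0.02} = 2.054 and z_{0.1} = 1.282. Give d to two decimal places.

d_min ≈ 0.22

For two independent groups of n = 444 each: d_min = (z_{α} + z_β)·√(2/n).
z-sum = 2.054 + 1.282 = 3.336.
d_min = 3.336 × √(2/444) = 3.336 × 0.0671 = 0.224.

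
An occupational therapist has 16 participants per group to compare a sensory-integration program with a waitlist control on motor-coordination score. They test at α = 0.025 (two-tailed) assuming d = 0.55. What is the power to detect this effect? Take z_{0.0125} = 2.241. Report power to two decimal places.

For two equal groups, power = Φ(d·√(n/2) − z_{α/2}).
d·√(n/2) = 0.55 × √(16/2) = 0.55 × 2.828 = 1.556.
z_β = 1.556 − 2.241 = -0.685.
Power = Φ(-0.685) = 0.247.

power ≈ 0.25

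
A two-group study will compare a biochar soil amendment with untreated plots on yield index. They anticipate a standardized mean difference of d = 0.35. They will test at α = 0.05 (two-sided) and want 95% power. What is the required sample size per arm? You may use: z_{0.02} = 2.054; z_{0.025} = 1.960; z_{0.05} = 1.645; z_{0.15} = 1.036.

n = 213 per group

For two independent groups with equal n: n = 2·((z_{α/2} + z_β) / d)².
z_{α/2} + z_β = 1.960 + 1.645 = 3.605.
n = 2 × (3.605 / 0.35)² = 2 × 10.300² = 2 × 106.09 = 212.2.
Round up to the next whole participant.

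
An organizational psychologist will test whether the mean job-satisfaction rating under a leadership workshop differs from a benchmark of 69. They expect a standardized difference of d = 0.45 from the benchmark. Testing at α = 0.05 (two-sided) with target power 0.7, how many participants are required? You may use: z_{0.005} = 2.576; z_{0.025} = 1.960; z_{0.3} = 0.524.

For a one-sample test: n = ((z_{α/2} + z_β) / d)².
z_{α/2} + z_β = 1.960 + 0.524 = 2.484.
n = (2.484 / 0.45)² = 5.520² = 30.47.
Round up.

n = 31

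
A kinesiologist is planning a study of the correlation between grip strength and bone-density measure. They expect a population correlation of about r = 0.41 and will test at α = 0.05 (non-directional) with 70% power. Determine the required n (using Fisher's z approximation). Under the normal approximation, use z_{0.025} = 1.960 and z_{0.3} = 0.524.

Fisher's z: C = ½·ln((1+r)/(1−r)) = ½·ln(2.3898) = 0.4356.
n = ((z_{α/2} + z_β)/C)² + 3.
(1.960 + 0.524) / 0.4356 = 2.484 / 0.4356 = 5.702.
n = 5.702² + 3 = 32.52 + 3 = 35.5.
Round up.

n = 36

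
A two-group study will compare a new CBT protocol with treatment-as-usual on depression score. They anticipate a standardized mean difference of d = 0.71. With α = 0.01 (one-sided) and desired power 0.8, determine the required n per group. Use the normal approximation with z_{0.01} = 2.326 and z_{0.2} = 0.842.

For two independent groups with equal n: n = 2·((z_{α} + z_β) / d)².
z_{α} + z_β = 2.326 + 0.842 = 3.168.
n = 2 × (3.168 / 0.71)² = 2 × 4.462² = 2 × 19.91 = 39.8.
Round up to the next whole participant.

n = 40 per group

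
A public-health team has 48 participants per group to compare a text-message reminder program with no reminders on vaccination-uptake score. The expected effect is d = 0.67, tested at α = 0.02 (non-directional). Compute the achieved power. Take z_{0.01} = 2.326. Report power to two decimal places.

power ≈ 0.83

For two equal groups, power = Φ(d·√(n/2) − z_{α/2}).
d·√(n/2) = 0.67 × √(48/2) = 0.67 × 4.899 = 3.282.
z_β = 3.282 − 2.326 = 0.956.
Power = Φ(0.956) = 0.831.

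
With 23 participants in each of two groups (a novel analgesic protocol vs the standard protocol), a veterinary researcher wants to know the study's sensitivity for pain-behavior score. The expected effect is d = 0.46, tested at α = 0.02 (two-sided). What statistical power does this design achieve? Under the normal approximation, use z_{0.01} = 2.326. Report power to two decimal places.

power ≈ 0.22

For two equal groups, power = Φ(d·√(n/2) − z_{α/2}).
d·√(n/2) = 0.46 × √(23/2) = 0.46 × 3.391 = 1.560.
z_β = 1.560 − 2.326 = -0.766.
Power = Φ(-0.766) = 0.222.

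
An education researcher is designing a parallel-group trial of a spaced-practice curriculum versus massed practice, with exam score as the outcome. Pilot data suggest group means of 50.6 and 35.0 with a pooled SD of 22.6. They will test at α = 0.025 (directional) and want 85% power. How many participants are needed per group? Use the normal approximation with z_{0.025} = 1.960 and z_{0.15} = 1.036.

n = 38 per group

Cohen's d = |M₁ − M₂| / SD_pooled = |50.6 − 35.0| / 22.6 = 15.6 / 22.6 = 0.690.
For two independent groups with equal n: n = 2·((z_{α} + z_β) / d)².
z_{α} + z_β = 1.960 + 1.036 = 2.996.
n = 2 × (2.996 / 0.690)² = 2 × 4.342² = 2 × 18.85 = 37.7.
Round up to the next whole participant.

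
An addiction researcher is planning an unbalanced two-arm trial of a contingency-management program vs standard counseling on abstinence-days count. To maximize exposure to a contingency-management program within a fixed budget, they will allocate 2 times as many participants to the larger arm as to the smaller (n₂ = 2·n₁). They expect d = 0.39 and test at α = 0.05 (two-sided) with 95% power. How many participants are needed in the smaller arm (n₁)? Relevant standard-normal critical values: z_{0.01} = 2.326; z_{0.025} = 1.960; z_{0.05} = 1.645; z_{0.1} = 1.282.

With allocation ratio k = n₂/n₁ = 2, Var(x̄₁−x̄₂) = σ²(1/n₁ + 1/(k·n₁)) = σ²·(k+1)/(k·n₁).
So n₁ = (1 + 1/k)·((z_{α/2} + z_β)/d)² = 1.500 × (3.605/0.39)².
n₁ = 1.500 × 85.44 = 128.2.
Round up: n₁ = 129, giving n₂ = 2 × 129 = 258.

n₁ = 129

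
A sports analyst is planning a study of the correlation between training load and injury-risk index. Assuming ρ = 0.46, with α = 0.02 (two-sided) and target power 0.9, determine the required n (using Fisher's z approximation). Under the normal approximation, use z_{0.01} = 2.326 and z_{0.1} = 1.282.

n = 56

Fisher's z: C = ½·ln((1+r)/(1−r)) = ½·ln(2.7037) = 0.4973.
n = ((z_{α/2} + z_β)/C)² + 3.
(2.326 + 1.282) / 0.4973 = 3.608 / 0.4973 = 7.255.
n = 7.255² + 3 = 52.64 + 3 = 55.6.
Round up.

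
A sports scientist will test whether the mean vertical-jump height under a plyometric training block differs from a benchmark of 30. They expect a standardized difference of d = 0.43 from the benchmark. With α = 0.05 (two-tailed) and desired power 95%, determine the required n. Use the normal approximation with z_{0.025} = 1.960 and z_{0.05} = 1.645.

n = 71

For a one-sample test: n = ((z_{α/2} + z_β) / d)².
z_{α/2} + z_β = 1.960 + 1.645 = 3.605.
n = (3.605 / 0.43)² = 8.384² = 70.29.
Round up.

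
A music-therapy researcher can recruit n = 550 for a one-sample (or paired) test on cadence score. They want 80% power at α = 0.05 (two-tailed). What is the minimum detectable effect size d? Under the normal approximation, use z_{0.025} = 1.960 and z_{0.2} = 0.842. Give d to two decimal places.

d_min ≈ 0.12

For a single sample (or paired design) of n = 550: d_min = (z_{α/2} + z_β)/√n.
z-sum = 1.960 + 0.842 = 2.802.
d_min = 2.802 / √550 = 2.802 / 23.452 = 0.119.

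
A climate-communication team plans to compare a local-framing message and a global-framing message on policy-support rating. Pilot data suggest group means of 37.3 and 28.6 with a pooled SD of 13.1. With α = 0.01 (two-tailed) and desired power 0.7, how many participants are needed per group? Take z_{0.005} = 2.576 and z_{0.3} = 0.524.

n = 44 per group

Cohen's d = |M₁ − M₂| / SD_pooled = |37.3 − 28.6| / 13.1 = 8.7 / 13.1 = 0.664.
For two independent groups with equal n: n = 2·((z_{α/2} + z_β) / d)².
z_{α/2} + z_β = 2.576 + 0.524 = 3.100.
n = 2 × (3.100 / 0.664)² = 2 × 4.669² = 2 × 21.80 = 43.6.
Round up to the next whole participant.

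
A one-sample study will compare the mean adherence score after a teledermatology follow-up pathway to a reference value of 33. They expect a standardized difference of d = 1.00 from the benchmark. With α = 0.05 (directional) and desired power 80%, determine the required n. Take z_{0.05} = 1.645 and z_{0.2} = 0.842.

n = 7

For a one-sample test: n = ((z_{α} + z_β) / d)².
z_{α} + z_β = 1.645 + 0.842 = 2.487.
n = (2.487 / 1.00)² = 2.487² = 6.19.
Round up.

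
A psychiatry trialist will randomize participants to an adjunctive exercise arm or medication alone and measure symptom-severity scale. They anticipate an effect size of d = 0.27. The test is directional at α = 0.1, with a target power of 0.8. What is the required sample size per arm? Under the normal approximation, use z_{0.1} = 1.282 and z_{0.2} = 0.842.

n = 124 per group

For two independent groups with equal n: n = 2·((z_{α} + z_β) / d)².
z_{α} + z_β = 1.282 + 0.842 = 2.124.
n = 2 × (2.124 / 0.27)² = 2 × 7.867² = 2 × 61.88 = 123.8.
Round up to the next whole participant.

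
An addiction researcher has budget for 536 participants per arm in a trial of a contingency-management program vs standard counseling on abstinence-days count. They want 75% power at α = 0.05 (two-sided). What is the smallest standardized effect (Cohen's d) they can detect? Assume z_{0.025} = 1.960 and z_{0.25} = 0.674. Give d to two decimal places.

d_min ≈ 0.16

For two independent groups of n = 536 each: d_min = (z_{α/2} + z_β)·√(2/n).
z-sum = 1.960 + 0.674 = 2.634.
d_min = 2.634 × √(2/536) = 2.634 × 0.0611 = 0.161.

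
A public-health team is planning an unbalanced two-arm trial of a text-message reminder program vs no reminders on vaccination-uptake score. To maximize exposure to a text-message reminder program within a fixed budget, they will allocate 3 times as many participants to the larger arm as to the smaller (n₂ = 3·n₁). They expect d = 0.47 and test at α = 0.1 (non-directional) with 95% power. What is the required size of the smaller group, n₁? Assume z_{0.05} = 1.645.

With allocation ratio k = n₂/n₁ = 3, Var(x̄₁−x̄₂) = σ²(1/n₁ + 1/(k·n₁)) = σ²·(k+1)/(k·n₁).
So n₁ = (1 + 1/k)·((z_{α/2} + z_β)/d)² = 1.333 × (3.290/0.47)².
n₁ = 1.333 × 49.00 = 65.3.
Round up: n₁ = 66, giving n₂ = 3 × 66 = 198.

n₁ = 66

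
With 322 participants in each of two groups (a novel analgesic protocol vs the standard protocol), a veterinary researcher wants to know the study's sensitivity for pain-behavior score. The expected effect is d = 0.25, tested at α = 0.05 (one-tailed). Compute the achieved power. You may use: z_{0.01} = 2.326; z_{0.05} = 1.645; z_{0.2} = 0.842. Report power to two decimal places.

power ≈ 0.94

For two equal groups, power = Φ(d·√(n/2) − z_{α}).
d·√(n/2) = 0.25 × √(322/2) = 0.25 × 12.689 = 3.172.
z_β = 3.172 − 1.645 = 1.527.
Power = Φ(1.527) = 0.937.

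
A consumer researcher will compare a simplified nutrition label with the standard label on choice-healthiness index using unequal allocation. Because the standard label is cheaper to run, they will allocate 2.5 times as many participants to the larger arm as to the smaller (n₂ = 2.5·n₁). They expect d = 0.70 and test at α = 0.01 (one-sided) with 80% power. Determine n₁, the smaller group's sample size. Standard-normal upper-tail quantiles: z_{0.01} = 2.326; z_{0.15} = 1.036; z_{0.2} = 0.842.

n₁ = 29

With allocation ratio k = n₂/n₁ = 2.5, Var(x̄₁−x̄₂) = σ²(1/n₁ + 1/(k·n₁)) = σ²·(k+1)/(k·n₁).
So n₁ = (1 + 1/k)·((z_{α} + z_β)/d)² = 1.400 × (3.168/0.70)².
n₁ = 1.400 × 20.48 = 28.7.
Round up: n₁ = 29, giving n₂ = ⌈2.5 × 29⌉ = ⌈72.5⌉ = 73.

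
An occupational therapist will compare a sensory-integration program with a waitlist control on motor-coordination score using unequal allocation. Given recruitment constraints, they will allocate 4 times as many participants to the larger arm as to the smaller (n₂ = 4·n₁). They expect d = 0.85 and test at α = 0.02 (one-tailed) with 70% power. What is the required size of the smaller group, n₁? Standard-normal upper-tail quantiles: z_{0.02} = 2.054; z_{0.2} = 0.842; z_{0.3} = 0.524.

n₁ = 12

With allocation ratio k = n₂/n₁ = 4, Var(x̄₁−x̄₂) = σ²(1/n₁ + 1/(k·n₁)) = σ²·(k+1)/(k·n₁).
So n₁ = (1 + 1/k)·((z_{α} + z_β)/d)² = 1.250 × (2.578/0.85)².
n₁ = 1.250 × 9.20 = 11.5.
Round up: n₁ = 12, giving n₂ = 4 × 12 = 48.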